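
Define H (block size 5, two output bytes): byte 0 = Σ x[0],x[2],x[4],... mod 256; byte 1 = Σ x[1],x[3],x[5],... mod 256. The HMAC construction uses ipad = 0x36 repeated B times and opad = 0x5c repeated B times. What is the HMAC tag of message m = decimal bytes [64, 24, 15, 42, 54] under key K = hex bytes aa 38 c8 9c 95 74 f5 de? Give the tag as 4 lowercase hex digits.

Key hex bytes aa 38 c8 9c 95 74 f5 de is 8 bytes > B = 5, so hash it first: H(key) = fc 26, then zero-pad to 5 bytes: K' = fc 26 00 00 00.
K' ⊕ ipad = ca 10 36 36 36.  K' ⊕ opad = a0 7a 5c 5c 5c.
Inner input = (K'⊕ipad) ∥ m = ca 10 36 36 36 ∥ 40 18 0f 2a 36.
Inner hash: even-index sum = 376 mod 256 = 120; odd-index sum = 203 mod 256 = 203 → 78 cb.
Outer input = (K'⊕opad) ∥ inner = a0 7a 5c 5c 5c ∥ 78 cb.
Outer hash (tag): even-index sum = 547 mod 256 = 35; odd-index sum = 334 mod 256 = 78 → 23 4e.

234e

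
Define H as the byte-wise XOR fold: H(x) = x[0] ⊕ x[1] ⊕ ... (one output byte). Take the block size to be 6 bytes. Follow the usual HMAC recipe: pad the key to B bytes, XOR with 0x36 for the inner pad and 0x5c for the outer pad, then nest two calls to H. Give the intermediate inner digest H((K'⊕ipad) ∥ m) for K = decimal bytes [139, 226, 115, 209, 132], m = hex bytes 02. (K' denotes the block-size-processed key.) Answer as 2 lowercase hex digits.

4d

Key decimal bytes [139, 226, 115, 209, 132] = 8b e2 73 d1 84 is 5 bytes ≤ B = 6; zero-pad to 6 bytes: K' = 8b e2 73 d1 84 00.
K' ⊕ ipad = bd d4 45 e7 b2 36.
Inner input = bd d4 45 e7 b2 36 ∥ 02.
Inner hash: XOR bd⊕d4⊕45⊕e7⊕b2⊕36⊕02 = 4d.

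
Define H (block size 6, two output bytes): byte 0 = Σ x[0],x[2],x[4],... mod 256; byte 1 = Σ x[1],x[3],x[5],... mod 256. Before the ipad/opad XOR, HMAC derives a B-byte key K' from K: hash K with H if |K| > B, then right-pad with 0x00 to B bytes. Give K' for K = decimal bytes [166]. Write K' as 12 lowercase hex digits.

a60000000000

Key decimal bytes [166] = a6 is 1 byte ≤ B = 6; zero-pad to 6 bytes: K' = a6 00 00 00 00 00.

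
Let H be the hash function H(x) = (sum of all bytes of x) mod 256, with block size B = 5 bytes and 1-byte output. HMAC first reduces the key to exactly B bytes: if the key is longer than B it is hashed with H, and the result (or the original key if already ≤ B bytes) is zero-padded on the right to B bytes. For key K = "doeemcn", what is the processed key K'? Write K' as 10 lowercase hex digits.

db00000000

|K| = 7 > B = 5, so first hash the key.
H(K): sum = 100+111+101+101+109+99+110 = 731; mod 256 = 219 → db.
Zero-pad H(K) = db to 5 bytes: K' = db 00 00 00 00.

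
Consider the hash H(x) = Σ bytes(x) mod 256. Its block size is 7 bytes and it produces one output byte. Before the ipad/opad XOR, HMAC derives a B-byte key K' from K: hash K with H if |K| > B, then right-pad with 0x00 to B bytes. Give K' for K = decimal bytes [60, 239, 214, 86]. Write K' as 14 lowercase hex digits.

Key decimal bytes [60, 239, 214, 86] = 3c ef d6 56 is 4 bytes ≤ B = 7; zero-pad to 7 bytes: K' = 3c ef d6 56 00 00 00.

3cefd656000000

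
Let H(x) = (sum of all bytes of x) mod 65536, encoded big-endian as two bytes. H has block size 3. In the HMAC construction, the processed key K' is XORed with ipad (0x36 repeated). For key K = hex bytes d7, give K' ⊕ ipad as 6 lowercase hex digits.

e13636

Key hex bytes d7 is 1 byte ≤ B = 3; zero-pad to 3 bytes: K' = d7 00 00.
XOR each byte with 0x36: d7⊕36=e1, 00⊕36=36, 00⊕36=36.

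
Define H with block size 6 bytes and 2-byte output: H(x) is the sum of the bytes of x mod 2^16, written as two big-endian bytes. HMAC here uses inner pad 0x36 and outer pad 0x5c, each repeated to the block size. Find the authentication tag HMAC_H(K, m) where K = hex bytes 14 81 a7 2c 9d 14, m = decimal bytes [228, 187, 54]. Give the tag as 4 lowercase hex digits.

Key hex bytes 14 81 a7 2c 9d 14 is exactly B = 6 bytes: K' = 14 81 a7 2c 9d 14.
K' ⊕ ipad = 22 b7 91 1a ab 22.  K' ⊕ opad = 48 dd fb 70 c1 48.
Inner input = (K'⊕ipad) ∥ m = 22 b7 91 1a ab 22 ∥ e4 bb 36.
Inner hash: sum = 34+183+145+26+171+34+228+187+54 = 1062 → 04 26.
Outer input = (K'⊕opad) ∥ inner = 48 dd fb 70 c1 48 ∥ 04 26.
Outer hash (tag): sum = 72+221+251+112+193+72+4+38 = 963 → 03 c3.

03c3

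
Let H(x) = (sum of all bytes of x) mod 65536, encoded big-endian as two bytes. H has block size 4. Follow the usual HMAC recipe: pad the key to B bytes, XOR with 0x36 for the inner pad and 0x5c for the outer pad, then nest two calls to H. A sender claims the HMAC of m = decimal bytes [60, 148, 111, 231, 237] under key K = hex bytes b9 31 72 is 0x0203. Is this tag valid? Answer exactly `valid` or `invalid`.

Key hex bytes b9 31 72 is 3 bytes ≤ B = 4; zero-pad to 4 bytes: K' = b9 31 72 00.
K' ⊕ ipad = 8f 07 44 36; K' ⊕ opad = e5 6d 2e 5c.
Inner hash: sum = 143+7+68+54+60+148+111+231+237 = 1059 → 04 23.
Outer hash (recomputed tag): sum = 229+109+46+92+4+35 = 515 → 02 03.
Recomputed tag = 0203; claimed = 0203 → match.

valid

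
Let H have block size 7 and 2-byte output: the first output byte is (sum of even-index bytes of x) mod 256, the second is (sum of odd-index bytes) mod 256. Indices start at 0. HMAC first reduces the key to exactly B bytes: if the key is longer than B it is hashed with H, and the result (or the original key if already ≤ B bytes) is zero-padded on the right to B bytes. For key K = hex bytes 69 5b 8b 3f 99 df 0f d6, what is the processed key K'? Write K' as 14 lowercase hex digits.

|K| = 8 > B = 7, so first hash the key.
H(K): even-index sum = 412 mod 256 = 156; odd-index sum = 591 mod 256 = 79 → 9c 4f.
Zero-pad H(K) = 9c 4f to 7 bytes: K' = 9c 4f 00 00 00 00 00.

9c4f0000000000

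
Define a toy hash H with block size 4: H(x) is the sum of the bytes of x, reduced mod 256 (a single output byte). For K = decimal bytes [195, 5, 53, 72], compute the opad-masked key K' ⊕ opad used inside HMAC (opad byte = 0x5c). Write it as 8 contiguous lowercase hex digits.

9f596914

Key decimal bytes [195, 5, 53, 72] = c3 05 35 48 is exactly B = 4 bytes: K' = c3 05 35 48.
XOR each byte with 0x5c: c3⊕5c=9f, 05⊕5c=59, 35⊕5c=69, 48⊕5c=14.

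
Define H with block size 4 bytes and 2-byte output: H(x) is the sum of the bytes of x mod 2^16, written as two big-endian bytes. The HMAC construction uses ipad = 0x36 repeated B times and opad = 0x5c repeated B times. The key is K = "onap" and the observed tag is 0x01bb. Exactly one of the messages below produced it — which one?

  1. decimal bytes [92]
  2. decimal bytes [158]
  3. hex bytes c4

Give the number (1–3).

2

Key "onap" = 6f 6e 61 70 is exactly B = 4 bytes: K' = 6f 6e 61 70.
K' ⊕ ipad = 59 58 57 46; K' ⊕ opad = 33 32 3d 2c.
m1: inner = H(59 58 57 46 5c) = 01 aa; tag = H(33 32 3d 2c 01 aa) = 0179
m2: inner = H(59 58 57 46 9e) = 01 ec; tag = H(33 32 3d 2c 01 ec) = 01bb ← matches
m3: inner = H(59 58 57 46 c4) = 02 12; tag = H(33 32 3d 2c 02 12) = 00e2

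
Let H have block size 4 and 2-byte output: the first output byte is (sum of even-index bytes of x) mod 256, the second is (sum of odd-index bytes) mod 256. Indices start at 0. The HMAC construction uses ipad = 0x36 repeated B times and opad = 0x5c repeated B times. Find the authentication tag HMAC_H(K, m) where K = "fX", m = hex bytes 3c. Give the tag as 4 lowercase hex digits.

Key "fX" = 66 58 is 2 bytes ≤ B = 4; zero-pad to 4 bytes: K' = 66 58 00 00.
K' ⊕ ipad = 50 6e 36 36.  K' ⊕ opad = 3a 04 5c 5c.
Inner input = (K'⊕ipad) ∥ m = 50 6e 36 36 ∥ 3c.
Inner hash: even-index sum = 194 mod 256 = 194; odd-index sum = 164 mod 256 = 164 → c2 a4.
Outer input = (K'⊕opad) ∥ inner = 3a 04 5c 5c ∥ c2 a4.
Outer hash (tag): even-index sum = 344 mod 256 = 88; odd-index sum = 260 mod 256 = 4 → 58 04.

5804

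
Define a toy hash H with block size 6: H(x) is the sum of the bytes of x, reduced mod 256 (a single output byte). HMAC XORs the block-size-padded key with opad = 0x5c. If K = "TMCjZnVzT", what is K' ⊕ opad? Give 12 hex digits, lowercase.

665c5c5c5c5c

Key "TMCjZnVzT" = 54 4d 43 6a 5a 6e 56 7a 54 is 9 bytes > B = 6, so hash it first: H(key) = 3a, then zero-pad to 6 bytes: K' = 3a 00 00 00 00 00.
XOR each byte with 0x5c: 3a⊕5c=66, 00⊕5c=5c, 00⊕5c=5c, 00⊕5c=5c, 00⊕5c=5c, 00⊕5c=5c.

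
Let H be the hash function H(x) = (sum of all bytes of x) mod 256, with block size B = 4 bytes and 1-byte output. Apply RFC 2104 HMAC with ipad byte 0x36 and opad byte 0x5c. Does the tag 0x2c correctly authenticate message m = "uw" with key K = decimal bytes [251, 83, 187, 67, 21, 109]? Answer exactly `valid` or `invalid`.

Key decimal bytes [251, 83, 187, 67, 21, 109] = fb 53 bb 43 15 6d is 6 bytes > B = 4, so hash it first: H(key) = ce, then zero-pad to 4 bytes: K' = ce 00 00 00.
K' ⊕ ipad = f8 36 36 36; K' ⊕ opad = 92 5c 5c 5c.
Inner hash: sum = 248+54+54+54+117+119 = 646; mod 256 = 134 → 86.
Outer hash (recomputed tag): sum = 146+92+92+92+134 = 556; mod 256 = 44 → 2c.
Recomputed tag = 2c; claimed = 2c → match.

valid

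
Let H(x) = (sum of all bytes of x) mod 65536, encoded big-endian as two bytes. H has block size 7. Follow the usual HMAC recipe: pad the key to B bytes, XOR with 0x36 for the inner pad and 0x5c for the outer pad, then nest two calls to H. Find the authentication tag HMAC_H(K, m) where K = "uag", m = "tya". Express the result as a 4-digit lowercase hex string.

Key "uag" = 75 61 67 is 3 bytes ≤ B = 7; zero-pad to 7 bytes: K' = 75 61 67 00 00 00 00.
K' ⊕ ipad = 43 57 51 36 36 36 36.  K' ⊕ opad = 29 3d 3b 5c 5c 5c 5c.
Inner input = (K'⊕ipad) ∥ m = 43 57 51 36 36 36 36 ∥ 74 79 61.
Inner hash: sum = 67+87+81+54+54+54+54+116+121+97 = 785 → 03 11.
Outer input = (K'⊕opad) ∥ inner = 29 3d 3b 5c 5c 5c 5c ∥ 03 11.
Outer hash (tag): sum = 41+61+59+92+92+92+92+3+17 = 549 → 02 25.

0225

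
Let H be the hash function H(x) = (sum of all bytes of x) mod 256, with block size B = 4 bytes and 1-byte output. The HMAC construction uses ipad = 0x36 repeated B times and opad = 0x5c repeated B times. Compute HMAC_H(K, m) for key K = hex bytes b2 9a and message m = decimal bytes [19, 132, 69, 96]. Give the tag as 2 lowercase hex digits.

Key hex bytes b2 9a is 2 bytes ≤ B = 4; zero-pad to 4 bytes: K' = b2 9a 00 00.
K' ⊕ ipad = 84 ac 36 36.  K' ⊕ opad = ee c6 5c 5c.
Inner input = (K'⊕ipad) ∥ m = 84 ac 36 36 ∥ 13 84 45 60.
Inner hash: sum = 132+172+54+54+19+132+69+96 = 728; mod 256 = 216 → d8.
Outer input = (K'⊕opad) ∥ inner = ee c6 5c 5c ∥ d8.
Outer hash (tag): sum = 238+198+92+92+216 = 836; mod 256 = 68 → 44.

44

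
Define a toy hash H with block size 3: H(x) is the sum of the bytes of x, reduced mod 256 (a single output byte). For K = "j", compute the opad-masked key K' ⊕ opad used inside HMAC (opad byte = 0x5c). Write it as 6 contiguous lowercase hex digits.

365c5c

Key "j" = 6a is 1 byte ≤ B = 3; zero-pad to 3 bytes: K' = 6a 00 00.
XOR each byte with 0x5c: 6a⊕5c=36, 00⊕5c=5c, 00⊕5c=5c.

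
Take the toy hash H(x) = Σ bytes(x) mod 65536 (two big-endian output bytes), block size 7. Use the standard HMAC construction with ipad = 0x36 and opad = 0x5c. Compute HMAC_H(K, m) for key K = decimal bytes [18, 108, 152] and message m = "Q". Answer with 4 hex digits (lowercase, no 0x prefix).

0309

Key decimal bytes [18, 108, 152] = 12 6c 98 is 3 bytes ≤ B = 7; zero-pad to 7 bytes: K' = 12 6c 98 00 00 00 00.
K' ⊕ ipad = 24 5a ae 36 36 36 36.  K' ⊕ opad = 4e 30 c4 5c 5c 5c 5c.
Inner input = (K'⊕ipad) ∥ m = 24 5a ae 36 36 36 36 ∥ 51.
Inner hash: sum = 36+90+174+54+54+54+54+81 = 597 → 02 55.
Outer input = (K'⊕opad) ∥ inner = 4e 30 c4 5c 5c 5c 5c ∥ 02 55.
Outer hash (tag): sum = 78+48+196+92+92+92+92+2+85 = 777 → 03 09.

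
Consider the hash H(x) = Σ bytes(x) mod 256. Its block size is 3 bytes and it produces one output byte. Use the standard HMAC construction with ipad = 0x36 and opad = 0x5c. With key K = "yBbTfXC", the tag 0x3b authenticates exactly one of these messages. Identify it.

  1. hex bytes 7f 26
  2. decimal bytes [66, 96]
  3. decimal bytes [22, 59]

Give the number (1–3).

Key "yBbTfXC" = 79 42 62 54 66 58 43 is 7 bytes > B = 3, so hash it first: H(key) = 72, then zero-pad to 3 bytes: K' = 72 00 00.
K' ⊕ ipad = 44 36 36; K' ⊕ opad = 2e 5c 5c.
m1: inner = H(44 36 36 7f 26) = 55; tag = H(2e 5c 5c 55) = 3b ← matches
m2: inner = H(44 36 36 42 60) = 52; tag = H(2e 5c 5c 52) = 38
m3: inner = H(44 36 36 16 3b) = 01; tag = H(2e 5c 5c 01) = e7

1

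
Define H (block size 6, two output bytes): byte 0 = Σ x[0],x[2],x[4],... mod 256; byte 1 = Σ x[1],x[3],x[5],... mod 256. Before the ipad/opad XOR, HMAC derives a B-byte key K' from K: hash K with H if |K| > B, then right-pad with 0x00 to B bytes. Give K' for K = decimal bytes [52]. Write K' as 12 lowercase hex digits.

340000000000

Key decimal bytes [52] = 34 is 1 byte ≤ B = 6; zero-pad to 6 bytes: K' = 34 00 00 00 00 00.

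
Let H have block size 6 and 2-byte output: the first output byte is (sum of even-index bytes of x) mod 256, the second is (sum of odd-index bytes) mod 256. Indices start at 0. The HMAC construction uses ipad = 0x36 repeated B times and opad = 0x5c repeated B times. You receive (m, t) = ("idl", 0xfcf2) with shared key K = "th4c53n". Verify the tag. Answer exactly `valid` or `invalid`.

Key "th4c53n" = 74 68 34 63 35 33 6e is 7 bytes > B = 6, so hash it first: H(key) = 4b fe, then zero-pad to 6 bytes: K' = 4b fe 00 00 00 00.
K' ⊕ ipad = 7d c8 36 36 36 36; K' ⊕ opad = 17 a2 5c 5c 5c 5c.
Inner hash: even-index sum = 446 mod 256 = 190; odd-index sum = 408 mod 256 = 152 → be 98.
Outer hash (recomputed tag): even-index sum = 397 mod 256 = 141; odd-index sum = 498 mod 256 = 242 → 8d f2.
Recomputed tag = 8df2; claimed = fcf2 → mismatch.

invalid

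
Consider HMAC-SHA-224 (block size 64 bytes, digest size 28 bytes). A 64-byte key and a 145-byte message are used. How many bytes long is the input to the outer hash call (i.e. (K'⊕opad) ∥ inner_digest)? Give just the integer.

92

Key is 64 ≤ 64 bytes, zero-padded: |K'| = 64.
Outer input = (K'⊕opad) ∥ H(inner) → 64 + 28 = 92 bytes.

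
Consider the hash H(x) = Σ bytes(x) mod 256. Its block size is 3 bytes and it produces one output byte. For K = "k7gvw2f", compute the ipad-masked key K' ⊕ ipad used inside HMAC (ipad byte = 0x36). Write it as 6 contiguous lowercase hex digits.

Key "k7gvw2f" = 6b 37 67 76 77 32 66 is 7 bytes > B = 3, so hash it first: H(key) = 8e, then zero-pad to 3 bytes: K' = 8e 00 00.
XOR each byte with 0x36: 8e⊕36=b8, 00⊕36=36, 00⊕36=36.

b83636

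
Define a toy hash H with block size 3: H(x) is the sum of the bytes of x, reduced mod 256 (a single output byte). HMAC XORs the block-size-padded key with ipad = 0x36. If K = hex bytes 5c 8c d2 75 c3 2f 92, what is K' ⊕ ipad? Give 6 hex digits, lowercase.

853636

Key hex bytes 5c 8c d2 75 c3 2f 92 is 7 bytes > B = 3, so hash it first: H(key) = b3, then zero-pad to 3 bytes: K' = b3 00 00.
XOR each byte with 0x36: b3⊕36=85, 00⊕36=36, 00⊕36=36.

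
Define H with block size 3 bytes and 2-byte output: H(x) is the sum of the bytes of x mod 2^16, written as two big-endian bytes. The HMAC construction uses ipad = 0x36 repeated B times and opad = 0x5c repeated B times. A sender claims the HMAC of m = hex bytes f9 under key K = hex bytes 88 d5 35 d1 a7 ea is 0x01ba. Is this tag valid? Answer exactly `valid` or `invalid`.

Key hex bytes 88 d5 35 d1 a7 ea is 6 bytes > B = 3, so hash it first: H(key) = 03 f4, then zero-pad to 3 bytes: K' = 03 f4 00.
K' ⊕ ipad = 35 c2 36; K' ⊕ opad = 5f a8 5c.
Inner hash: sum = 53+194+54+249 = 550 → 02 26.
Outer hash (recomputed tag): sum = 95+168+92+2+38 = 395 → 01 8b.
Recomputed tag = 018b; claimed = 01ba → mismatch.

invalid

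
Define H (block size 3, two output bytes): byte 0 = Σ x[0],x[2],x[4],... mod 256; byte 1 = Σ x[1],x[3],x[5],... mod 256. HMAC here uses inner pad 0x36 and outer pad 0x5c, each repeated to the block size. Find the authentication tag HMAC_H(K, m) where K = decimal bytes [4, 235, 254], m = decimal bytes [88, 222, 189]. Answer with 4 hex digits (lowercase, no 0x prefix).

ec8f

Key decimal bytes [4, 235, 254] = 04 eb fe is exactly B = 3 bytes: K' = 04 eb fe.
K' ⊕ ipad = 32 dd c8.  K' ⊕ opad = 58 b7 a2.
Inner input = (K'⊕ipad) ∥ m = 32 dd c8 ∥ 58 de bd.
Inner hash: even-index sum = 472 mod 256 = 216; odd-index sum = 498 mod 256 = 242 → d8 f2.
Outer input = (K'⊕opad) ∥ inner = 58 b7 a2 ∥ d8 f2.
Outer hash (tag): even-index sum = 492 mod 256 = 236; odd-index sum = 399 mod 256 = 143 → ec 8f.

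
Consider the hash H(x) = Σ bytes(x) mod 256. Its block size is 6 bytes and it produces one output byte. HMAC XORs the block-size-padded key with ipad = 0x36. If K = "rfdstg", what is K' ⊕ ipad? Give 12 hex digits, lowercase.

Key "rfdstg" = 72 66 64 73 74 67 is exactly B = 6 bytes: K' = 72 66 64 73 74 67.
XOR each byte with 0x36: 72⊕36=44, 66⊕36=50, 64⊕36=52, 73⊕36=45, 74⊕36=42, 67⊕36=51.

445052454251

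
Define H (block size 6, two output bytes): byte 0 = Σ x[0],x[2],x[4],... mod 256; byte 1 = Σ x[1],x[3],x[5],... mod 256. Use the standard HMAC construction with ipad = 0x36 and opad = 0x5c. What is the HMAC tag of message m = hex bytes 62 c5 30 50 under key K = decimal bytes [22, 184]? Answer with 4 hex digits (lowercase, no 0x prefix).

Key decimal bytes [22, 184] = 16 b8 is 2 bytes ≤ B = 6; zero-pad to 6 bytes: K' = 16 b8 00 00 00 00.
K' ⊕ ipad = 20 8e 36 36 36 36.  K' ⊕ opad = 4a e4 5c 5c 5c 5c.
Inner input = (K'⊕ipad) ∥ m = 20 8e 36 36 36 36 ∥ 62 c5 30 50.
Inner hash: even-index sum = 286 mod 256 = 30; odd-index sum = 527 mod 256 = 15 → 1e 0f.
Outer input = (K'⊕opad) ∥ inner = 4a e4 5c 5c 5c 5c ∥ 1e 0f.
Outer hash (tag): even-index sum = 288 mod 256 = 32; odd-index sum = 427 mod 256 = 171 → 20 ab.

20ab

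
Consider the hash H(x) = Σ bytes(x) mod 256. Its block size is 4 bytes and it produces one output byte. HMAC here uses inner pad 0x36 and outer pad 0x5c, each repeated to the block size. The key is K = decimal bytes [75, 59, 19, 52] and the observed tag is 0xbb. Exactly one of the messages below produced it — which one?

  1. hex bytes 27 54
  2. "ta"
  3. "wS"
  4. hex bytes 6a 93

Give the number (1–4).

2

Key decimal bytes [75, 59, 19, 52] = 4b 3b 13 34 is exactly B = 4 bytes: K' = 4b 3b 13 34.
K' ⊕ ipad = 7d 0d 25 02; K' ⊕ opad = 17 67 4f 68.
m1: inner = H(7d 0d 25 02 27 54) = 2c; tag = H(17 67 4f 68 2c) = 61
m2: inner = H(7d 0d 25 02 74 61) = 86; tag = H(17 67 4f 68 86) = bb ← matches
m3: inner = H(7d 0d 25 02 77 53) = 7b; tag = H(17 67 4f 68 7b) = b0
m4: inner = H(7d 0d 25 02 6a 93) = ae; tag = H(17 67 4f 68 ae) = e3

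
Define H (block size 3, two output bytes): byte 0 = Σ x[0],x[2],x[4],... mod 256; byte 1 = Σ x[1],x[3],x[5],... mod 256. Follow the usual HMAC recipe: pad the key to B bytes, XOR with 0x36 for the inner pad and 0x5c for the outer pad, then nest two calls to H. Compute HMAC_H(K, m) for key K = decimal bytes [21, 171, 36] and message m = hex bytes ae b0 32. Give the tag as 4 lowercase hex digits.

Key decimal bytes [21, 171, 36] = 15 ab 24 is exactly B = 3 bytes: K' = 15 ab 24.
K' ⊕ ipad = 23 9d 12.  K' ⊕ opad = 49 f7 78.
Inner input = (K'⊕ipad) ∥ m = 23 9d 12 ∥ ae b0 32.
Inner hash: even-index sum = 229 mod 256 = 229; odd-index sum = 381 mod 256 = 125 → e5 7d.
Outer input = (K'⊕opad) ∥ inner = 49 f7 78 ∥ e5 7d.
Outer hash (tag): even-index sum = 318 mod 256 = 62; odd-index sum = 476 mod 256 = 220 → 3e dc.

3edc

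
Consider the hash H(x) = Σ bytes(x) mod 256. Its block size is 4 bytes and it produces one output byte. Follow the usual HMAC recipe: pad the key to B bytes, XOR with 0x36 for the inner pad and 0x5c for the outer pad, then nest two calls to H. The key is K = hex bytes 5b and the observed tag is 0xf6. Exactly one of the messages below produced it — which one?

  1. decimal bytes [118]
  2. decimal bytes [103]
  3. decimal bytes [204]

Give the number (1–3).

3

Key hex bytes 5b is 1 byte ≤ B = 4; zero-pad to 4 bytes: K' = 5b 00 00 00.
K' ⊕ ipad = 6d 36 36 36; K' ⊕ opad = 07 5c 5c 5c.
m1: inner = H(6d 36 36 36 76) = 85; tag = H(07 5c 5c 5c 85) = a0
m2: inner = H(6d 36 36 36 67) = 76; tag = H(07 5c 5c 5c 76) = 91
m3: inner = H(6d 36 36 36 cc) = db; tag = H(07 5c 5c 5c db) = f6 ← matches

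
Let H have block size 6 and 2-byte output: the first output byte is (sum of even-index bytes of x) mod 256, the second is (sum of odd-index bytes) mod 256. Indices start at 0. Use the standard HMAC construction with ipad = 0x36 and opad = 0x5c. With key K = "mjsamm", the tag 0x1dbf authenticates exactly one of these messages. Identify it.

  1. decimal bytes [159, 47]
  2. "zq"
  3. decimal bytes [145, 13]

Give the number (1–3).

3

Key "mjsamm" = 6d 6a 73 61 6d 6d is exactly B = 6 bytes: K' = 6d 6a 73 61 6d 6d.
K' ⊕ ipad = 5b 5c 45 57 5b 5b; K' ⊕ opad = 31 36 2f 3d 31 31.
m1: inner = H(5b 5c 45 57 5b 5b 9f 2f) = 9a 3d; tag = H(31 36 2f 3d 31 31 9a 3d) = 2be1
m2: inner = H(5b 5c 45 57 5b 5b 7a 71) = 75 7f; tag = H(31 36 2f 3d 31 31 75 7f) = 0623
m3: inner = H(5b 5c 45 57 5b 5b 91 0d) = 8c 1b; tag = H(31 36 2f 3d 31 31 8c 1b) = 1dbf ← matches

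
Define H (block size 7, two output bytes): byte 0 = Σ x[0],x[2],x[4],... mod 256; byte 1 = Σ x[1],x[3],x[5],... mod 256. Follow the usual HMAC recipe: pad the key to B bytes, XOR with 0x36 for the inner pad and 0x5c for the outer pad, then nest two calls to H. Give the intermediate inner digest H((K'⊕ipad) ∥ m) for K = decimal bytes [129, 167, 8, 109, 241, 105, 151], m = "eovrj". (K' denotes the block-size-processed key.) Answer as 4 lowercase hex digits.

3e90

Key decimal bytes [129, 167, 8, 109, 241, 105, 151] = 81 a7 08 6d f1 69 97 is exactly B = 7 bytes: K' = 81 a7 08 6d f1 69 97.
K' ⊕ ipad = b7 91 3e 5b c7 5f a1.
Inner input = b7 91 3e 5b c7 5f a1 ∥ 65 6f 76 72 6a.
Inner hash: even-index sum = 830 mod 256 = 62; odd-index sum = 656 mod 256 = 144 → 3e 90.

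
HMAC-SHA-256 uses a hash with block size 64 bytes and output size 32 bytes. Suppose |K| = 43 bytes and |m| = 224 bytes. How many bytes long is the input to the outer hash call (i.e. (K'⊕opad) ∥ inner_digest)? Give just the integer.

Key is 43 ≤ 64 bytes, zero-padded: |K'| = 64.
Outer input = (K'⊕opad) ∥ H(inner) → 64 + 32 = 96 bytes.

96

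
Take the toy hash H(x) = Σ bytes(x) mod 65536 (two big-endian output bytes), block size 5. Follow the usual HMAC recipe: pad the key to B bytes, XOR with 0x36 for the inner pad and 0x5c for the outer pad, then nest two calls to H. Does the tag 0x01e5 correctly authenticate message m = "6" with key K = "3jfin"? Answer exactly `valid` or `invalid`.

valid

Key "3jfin" = 33 6a 66 69 6e is exactly B = 5 bytes: K' = 33 6a 66 69 6e.
K' ⊕ ipad = 05 5c 50 5f 58; K' ⊕ opad = 6f 36 3a 35 32.
Inner hash: sum = 5+92+80+95+88+54 = 414 → 01 9e.
Outer hash (recomputed tag): sum = 111+54+58+53+50+1+158 = 485 → 01 e5.
Recomputed tag = 01e5; claimed = 01e5 → match.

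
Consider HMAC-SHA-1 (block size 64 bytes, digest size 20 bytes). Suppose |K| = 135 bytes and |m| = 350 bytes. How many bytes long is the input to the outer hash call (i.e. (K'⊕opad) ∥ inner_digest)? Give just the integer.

Key is 135 > 64 bytes, so it is hashed to 20 bytes then zero-padded to 64: |K'| = 64.
Outer input = (K'⊕opad) ∥ H(inner) → 64 + 20 = 84 bytes.

84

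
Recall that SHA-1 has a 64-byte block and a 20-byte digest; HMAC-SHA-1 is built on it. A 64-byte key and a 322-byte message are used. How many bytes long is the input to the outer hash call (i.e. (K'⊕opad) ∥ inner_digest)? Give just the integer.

Key is 64 ≤ 64 bytes, zero-padded: |K'| = 64.
Outer input = (K'⊕opad) ∥ H(inner) → 64 + 20 = 84 bytes.

84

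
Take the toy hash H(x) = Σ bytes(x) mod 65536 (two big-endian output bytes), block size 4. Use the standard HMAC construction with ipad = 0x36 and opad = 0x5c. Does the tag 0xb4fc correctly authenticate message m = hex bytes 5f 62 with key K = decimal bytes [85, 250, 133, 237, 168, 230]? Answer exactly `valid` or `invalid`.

invalid

Key decimal bytes [85, 250, 133, 237, 168, 230] = 55 fa 85 ed a8 e6 is 6 bytes > B = 4, so hash it first: H(key) = 04 4f, then zero-pad to 4 bytes: K' = 04 4f 00 00.
K' ⊕ ipad = 32 79 36 36; K' ⊕ opad = 58 13 5c 5c.
Inner hash: sum = 50+121+54+54+95+98 = 472 → 01 d8.
Outer hash (recomputed tag): sum = 88+19+92+92+1+216 = 508 → 01 fc.
Recomputed tag = 01fc; claimed = b4fc → mismatch.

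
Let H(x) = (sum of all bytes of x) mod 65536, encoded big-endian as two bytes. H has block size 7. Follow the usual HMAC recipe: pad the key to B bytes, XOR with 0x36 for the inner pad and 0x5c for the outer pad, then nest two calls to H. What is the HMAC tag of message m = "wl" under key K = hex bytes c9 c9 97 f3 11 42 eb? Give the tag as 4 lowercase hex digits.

048a

Key hex bytes c9 c9 97 f3 11 42 eb is exactly B = 7 bytes: K' = c9 c9 97 f3 11 42 eb.
K' ⊕ ipad = ff ff a1 c5 27 74 dd.  K' ⊕ opad = 95 95 cb af 4d 1e b7.
Inner input = (K'⊕ipad) ∥ m = ff ff a1 c5 27 74 dd ∥ 77 6c.
Inner hash: sum = 255+255+161+197+39+116+221+119+108 = 1471 → 05 bf.
Outer input = (K'⊕opad) ∥ inner = 95 95 cb af 4d 1e b7 ∥ 05 bf.
Outer hash (tag): sum = 149+149+203+175+77+30+183+5+191 = 1162 → 04 8a.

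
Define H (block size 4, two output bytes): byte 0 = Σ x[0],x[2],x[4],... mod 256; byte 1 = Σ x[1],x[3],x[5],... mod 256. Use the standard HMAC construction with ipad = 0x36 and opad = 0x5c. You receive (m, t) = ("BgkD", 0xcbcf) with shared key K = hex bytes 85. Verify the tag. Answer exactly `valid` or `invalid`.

Key hex bytes 85 is 1 byte ≤ B = 4; zero-pad to 4 bytes: K' = 85 00 00 00.
K' ⊕ ipad = b3 36 36 36; K' ⊕ opad = d9 5c 5c 5c.
Inner hash: even-index sum = 406 mod 256 = 150; odd-index sum = 279 mod 256 = 23 → 96 17.
Outer hash (recomputed tag): even-index sum = 459 mod 256 = 203; odd-index sum = 207 mod 256 = 207 → cb cf.
Recomputed tag = cbcf; claimed = cbcf → match.

valid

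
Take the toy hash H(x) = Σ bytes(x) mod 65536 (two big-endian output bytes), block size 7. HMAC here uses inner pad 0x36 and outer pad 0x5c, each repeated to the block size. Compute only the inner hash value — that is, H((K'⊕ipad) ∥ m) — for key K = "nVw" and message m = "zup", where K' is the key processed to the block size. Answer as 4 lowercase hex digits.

Key "nVw" = 6e 56 77 is 3 bytes ≤ B = 7; zero-pad to 7 bytes: K' = 6e 56 77 00 00 00 00.
K' ⊕ ipad = 58 60 41 36 36 36 36.
Inner input = 58 60 41 36 36 36 36 ∥ 7a 75 70.
Inner hash: sum = 88+96+65+54+54+54+54+122+117+112 = 816 → 03 30.

0330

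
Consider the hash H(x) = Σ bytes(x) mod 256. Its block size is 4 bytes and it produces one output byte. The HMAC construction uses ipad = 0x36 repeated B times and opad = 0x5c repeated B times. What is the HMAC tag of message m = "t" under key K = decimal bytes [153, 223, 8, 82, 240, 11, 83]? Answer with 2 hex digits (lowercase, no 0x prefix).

Key decimal bytes [153, 223, 8, 82, 240, 11, 83] = 99 df 08 52 f0 0b 53 is 7 bytes > B = 4, so hash it first: H(key) = 20, then zero-pad to 4 bytes: K' = 20 00 00 00.
K' ⊕ ipad = 16 36 36 36.  K' ⊕ opad = 7c 5c 5c 5c.
Inner input = (K'⊕ipad) ∥ m = 16 36 36 36 ∥ 74.
Inner hash: sum = 22+54+54+54+116 = 300; mod 256 = 44 → 2c.
Outer input = (K'⊕opad) ∥ inner = 7c 5c 5c 5c ∥ 2c.
Outer hash (tag): sum = 124+92+92+92+44 = 444; mod 256 = 188 → bc.

bc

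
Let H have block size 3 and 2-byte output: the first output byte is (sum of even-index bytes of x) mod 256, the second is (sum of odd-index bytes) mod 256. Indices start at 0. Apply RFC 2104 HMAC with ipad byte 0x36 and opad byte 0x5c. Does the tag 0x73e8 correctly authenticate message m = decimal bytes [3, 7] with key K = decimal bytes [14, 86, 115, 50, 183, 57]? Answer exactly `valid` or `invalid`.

invalid

Key decimal bytes [14, 86, 115, 50, 183, 57] = 0e 56 73 32 b7 39 is 6 bytes > B = 3, so hash it first: H(key) = 38 c1, then zero-pad to 3 bytes: K' = 38 c1 00.
K' ⊕ ipad = 0e f7 36; K' ⊕ opad = 64 9d 5c.
Inner hash: even-index sum = 75 mod 256 = 75; odd-index sum = 250 mod 256 = 250 → 4b fa.
Outer hash (recomputed tag): even-index sum = 442 mod 256 = 186; odd-index sum = 232 mod 256 = 232 → ba e8.
Recomputed tag = bae8; claimed = 73e8 → mismatch.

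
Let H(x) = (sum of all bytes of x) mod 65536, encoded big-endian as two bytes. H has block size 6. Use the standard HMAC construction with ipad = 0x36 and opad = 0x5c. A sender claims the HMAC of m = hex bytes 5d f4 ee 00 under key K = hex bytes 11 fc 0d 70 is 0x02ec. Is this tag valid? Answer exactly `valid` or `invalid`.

Key hex bytes 11 fc 0d 70 is 4 bytes ≤ B = 6; zero-pad to 6 bytes: K' = 11 fc 0d 70 00 00.
K' ⊕ ipad = 27 ca 3b 46 36 36; K' ⊕ opad = 4d a0 51 2c 5c 5c.
Inner hash: sum = 39+202+59+70+54+54+93+244+238+0 = 1053 → 04 1d.
Outer hash (recomputed tag): sum = 77+160+81+44+92+92+4+29 = 579 → 02 43.
Recomputed tag = 0243; claimed = 02ec → mismatch.

invalid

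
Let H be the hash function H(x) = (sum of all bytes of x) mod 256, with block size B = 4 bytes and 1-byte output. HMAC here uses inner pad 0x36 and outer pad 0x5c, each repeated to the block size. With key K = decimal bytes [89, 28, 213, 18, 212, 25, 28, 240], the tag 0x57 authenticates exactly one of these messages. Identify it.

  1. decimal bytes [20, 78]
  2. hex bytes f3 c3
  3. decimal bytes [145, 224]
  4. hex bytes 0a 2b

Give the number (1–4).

Key decimal bytes [89, 28, 213, 18, 212, 25, 28, 240] = 59 1c d5 12 d4 19 1c f0 is 8 bytes > B = 4, so hash it first: H(key) = 55, then zero-pad to 4 bytes: K' = 55 00 00 00.
K' ⊕ ipad = 63 36 36 36; K' ⊕ opad = 09 5c 5c 5c.
m1: inner = H(63 36 36 36 14 4e) = 67; tag = H(09 5c 5c 5c 67) = 84
m2: inner = H(63 36 36 36 f3 c3) = bb; tag = H(09 5c 5c 5c bb) = d8
m3: inner = H(63 36 36 36 91 e0) = 76; tag = H(09 5c 5c 5c 76) = 93
m4: inner = H(63 36 36 36 0a 2b) = 3a; tag = H(09 5c 5c 5c 3a) = 57 ← matches

4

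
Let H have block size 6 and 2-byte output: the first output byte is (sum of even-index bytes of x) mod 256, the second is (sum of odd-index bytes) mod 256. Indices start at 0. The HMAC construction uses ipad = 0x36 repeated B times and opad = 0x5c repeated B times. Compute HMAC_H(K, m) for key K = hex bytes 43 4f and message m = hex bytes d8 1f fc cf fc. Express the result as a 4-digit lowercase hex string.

Key hex bytes 43 4f is 2 bytes ≤ B = 6; zero-pad to 6 bytes: K' = 43 4f 00 00 00 00.
K' ⊕ ipad = 75 79 36 36 36 36.  K' ⊕ opad = 1f 13 5c 5c 5c 5c.
Inner input = (K'⊕ipad) ∥ m = 75 79 36 36 36 36 ∥ d8 1f fc cf fc.
Inner hash: even-index sum = 945 mod 256 = 177; odd-index sum = 467 mod 256 = 211 → b1 d3.
Outer input = (K'⊕opad) ∥ inner = 1f 13 5c 5c 5c 5c ∥ b1 d3.
Outer hash (tag): even-index sum = 392 mod 256 = 136; odd-index sum = 414 mod 256 = 158 → 88 9e.

889e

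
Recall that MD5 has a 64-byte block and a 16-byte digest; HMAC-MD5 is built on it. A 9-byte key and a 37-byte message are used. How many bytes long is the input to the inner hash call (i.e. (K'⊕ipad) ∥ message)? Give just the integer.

Key is 9 ≤ 64 bytes, zero-padded: |K'| = 64.
Inner input = (K'⊕ipad) ∥ m → 64 + 37 = 101 bytes.

101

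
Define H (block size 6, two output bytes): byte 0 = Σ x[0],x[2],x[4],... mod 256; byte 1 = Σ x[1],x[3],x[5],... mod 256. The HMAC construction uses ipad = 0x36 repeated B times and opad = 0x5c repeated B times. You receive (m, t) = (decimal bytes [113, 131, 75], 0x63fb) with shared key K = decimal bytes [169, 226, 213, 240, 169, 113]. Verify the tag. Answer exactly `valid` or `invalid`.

Key decimal bytes [169, 226, 213, 240, 169, 113] = a9 e2 d5 f0 a9 71 is exactly B = 6 bytes: K' = a9 e2 d5 f0 a9 71.
K' ⊕ ipad = 9f d4 e3 c6 9f 47; K' ⊕ opad = f5 be 89 ac f5 2d.
Inner hash: even-index sum = 733 mod 256 = 221; odd-index sum = 612 mod 256 = 100 → dd 64.
Outer hash (recomputed tag): even-index sum = 848 mod 256 = 80; odd-index sum = 507 mod 256 = 251 → 50 fb.
Recomputed tag = 50fb; claimed = 63fb → mismatch.

invalid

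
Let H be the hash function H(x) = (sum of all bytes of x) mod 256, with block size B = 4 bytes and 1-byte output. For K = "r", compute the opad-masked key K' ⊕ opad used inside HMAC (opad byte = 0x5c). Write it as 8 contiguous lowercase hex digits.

Key "r" = 72 is 1 byte ≤ B = 4; zero-pad to 4 bytes: K' = 72 00 00 00.
XOR each byte with 0x5c: 72⊕5c=2e, 00⊕5c=5c, 00⊕5c=5c, 00⊕5c=5c.

2e5c5c5c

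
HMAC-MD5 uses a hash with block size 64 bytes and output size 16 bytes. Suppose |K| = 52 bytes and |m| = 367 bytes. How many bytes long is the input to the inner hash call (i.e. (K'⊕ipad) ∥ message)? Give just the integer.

431

Key is 52 ≤ 64 bytes, zero-padded: |K'| = 64.
Inner input = (K'⊕ipad) ∥ m → 64 + 367 = 431 bytes.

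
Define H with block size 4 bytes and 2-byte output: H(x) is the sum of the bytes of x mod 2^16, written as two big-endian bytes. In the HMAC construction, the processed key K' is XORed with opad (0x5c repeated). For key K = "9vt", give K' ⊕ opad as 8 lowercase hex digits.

Key "9vt" = 39 76 74 is 3 bytes ≤ B = 4; zero-pad to 4 bytes: K' = 39 76 74 00.
XOR each byte with 0x5c: 39⊕5c=65, 76⊕5c=2a, 74⊕5c=28, 00⊕5c=5c.

652a285c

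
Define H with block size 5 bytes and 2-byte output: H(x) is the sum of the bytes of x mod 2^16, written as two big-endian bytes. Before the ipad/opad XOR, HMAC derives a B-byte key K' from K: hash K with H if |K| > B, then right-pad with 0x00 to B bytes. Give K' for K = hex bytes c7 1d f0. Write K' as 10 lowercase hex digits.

Key hex bytes c7 1d f0 is 3 bytes ≤ B = 5; zero-pad to 5 bytes: K' = c7 1d f0 00 00.

c71df00000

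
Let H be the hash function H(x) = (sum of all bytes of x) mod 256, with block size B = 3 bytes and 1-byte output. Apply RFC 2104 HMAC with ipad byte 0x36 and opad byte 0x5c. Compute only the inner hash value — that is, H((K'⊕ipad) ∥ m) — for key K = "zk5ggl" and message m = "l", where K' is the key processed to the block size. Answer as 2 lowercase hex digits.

3a

Key "zk5ggl" = 7a 6b 35 67 67 6c is 6 bytes > B = 3, so hash it first: H(key) = 54, then zero-pad to 3 bytes: K' = 54 00 00.
K' ⊕ ipad = 62 36 36.
Inner input = 62 36 36 ∥ 6c.
Inner hash: sum = 98+54+54+108 = 314; mod 256 = 58 → 3a.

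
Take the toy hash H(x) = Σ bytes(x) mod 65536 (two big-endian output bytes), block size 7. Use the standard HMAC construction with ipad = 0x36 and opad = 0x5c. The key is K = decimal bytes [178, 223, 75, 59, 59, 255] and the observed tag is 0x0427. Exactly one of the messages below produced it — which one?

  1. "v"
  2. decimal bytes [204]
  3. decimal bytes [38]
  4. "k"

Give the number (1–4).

Key decimal bytes [178, 223, 75, 59, 59, 255] = b2 df 4b 3b 3b ff is 6 bytes ≤ B = 7; zero-pad to 7 bytes: K' = b2 df 4b 3b 3b ff 00.
K' ⊕ ipad = 84 e9 7d 0d 0d c9 36; K' ⊕ opad = ee 83 17 67 67 a3 5c.
m1: inner = H(84 e9 7d 0d 0d c9 36 76) = 03 79; tag = H(ee 83 17 67 67 a3 5c 03 79) = 03d1
m2: inner = H(84 e9 7d 0d 0d c9 36 cc) = 03 cf; tag = H(ee 83 17 67 67 a3 5c 03 cf) = 0427 ← matches
m3: inner = H(84 e9 7d 0d 0d c9 36 26) = 03 29; tag = H(ee 83 17 67 67 a3 5c 03 29) = 0381
m4: inner = H(84 e9 7d 0d 0d c9 36 6b) = 03 6e; tag = H(ee 83 17 67 67 a3 5c 03 6e) = 03c6

2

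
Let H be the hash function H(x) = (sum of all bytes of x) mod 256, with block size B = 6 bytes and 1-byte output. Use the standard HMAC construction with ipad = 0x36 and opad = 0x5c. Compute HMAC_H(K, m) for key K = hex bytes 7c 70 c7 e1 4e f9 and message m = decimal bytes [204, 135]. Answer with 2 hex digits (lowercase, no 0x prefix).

Key hex bytes 7c 70 c7 e1 4e f9 is exactly B = 6 bytes: K' = 7c 70 c7 e1 4e f9.
K' ⊕ ipad = 4a 46 f1 d7 78 cf.  K' ⊕ opad = 20 2c 9b bd 12 a5.
Inner input = (K'⊕ipad) ∥ m = 4a 46 f1 d7 78 cf ∥ cc 87.
Inner hash: sum = 74+70+241+215+120+207+204+135 = 1266; mod 256 = 242 → f2.
Outer input = (K'⊕opad) ∥ inner = 20 2c 9b bd 12 a5 ∥ f2.
Outer hash (tag): sum = 32+44+155+189+18+165+242 = 845; mod 256 = 77 → 4d.

4d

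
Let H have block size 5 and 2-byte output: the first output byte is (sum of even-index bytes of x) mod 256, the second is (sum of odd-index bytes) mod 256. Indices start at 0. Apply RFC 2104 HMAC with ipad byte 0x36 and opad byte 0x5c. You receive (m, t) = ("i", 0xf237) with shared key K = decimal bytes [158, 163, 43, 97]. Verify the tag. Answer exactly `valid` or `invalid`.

invalid

Key decimal bytes [158, 163, 43, 97] = 9e a3 2b 61 is 4 bytes ≤ B = 5; zero-pad to 5 bytes: K' = 9e a3 2b 61 00.
K' ⊕ ipad = a8 95 1d 57 36; K' ⊕ opad = c2 ff 77 3d 5c.
Inner hash: even-index sum = 251 mod 256 = 251; odd-index sum = 341 mod 256 = 85 → fb 55.
Outer hash (recomputed tag): even-index sum = 490 mod 256 = 234; odd-index sum = 567 mod 256 = 55 → ea 37.
Recomputed tag = ea37; claimed = f237 → mismatch.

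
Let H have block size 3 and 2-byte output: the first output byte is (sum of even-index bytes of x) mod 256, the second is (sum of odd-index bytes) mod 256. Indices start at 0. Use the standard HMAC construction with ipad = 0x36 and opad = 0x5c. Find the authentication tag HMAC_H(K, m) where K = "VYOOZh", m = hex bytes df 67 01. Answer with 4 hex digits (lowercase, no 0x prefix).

05b2

Key "VYOOZh" = 56 59 4f 4f 5a 68 is 6 bytes > B = 3, so hash it first: H(key) = ff 10, then zero-pad to 3 bytes: K' = ff 10 00.
K' ⊕ ipad = c9 26 36.  K' ⊕ opad = a3 4c 5c.
Inner input = (K'⊕ipad) ∥ m = c9 26 36 ∥ df 67 01.
Inner hash: even-index sum = 358 mod 256 = 102; odd-index sum = 262 mod 256 = 6 → 66 06.
Outer input = (K'⊕opad) ∥ inner = a3 4c 5c ∥ 66 06.
Outer hash (tag): even-index sum = 261 mod 256 = 5; odd-index sum = 178 mod 256 = 178 → 05 b2.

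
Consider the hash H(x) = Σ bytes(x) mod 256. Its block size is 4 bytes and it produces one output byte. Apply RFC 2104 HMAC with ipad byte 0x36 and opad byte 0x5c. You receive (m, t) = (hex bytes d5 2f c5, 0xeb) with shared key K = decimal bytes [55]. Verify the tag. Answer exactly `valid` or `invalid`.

valid

Key decimal bytes [55] = 37 is 1 byte ≤ B = 4; zero-pad to 4 bytes: K' = 37 00 00 00.
K' ⊕ ipad = 01 36 36 36; K' ⊕ opad = 6b 5c 5c 5c.
Inner hash: sum = 1+54+54+54+213+47+197 = 620; mod 256 = 108 → 6c.
Outer hash (recomputed tag): sum = 107+92+92+92+108 = 491; mod 256 = 235 → eb.
Recomputed tag = eb; claimed = eb → match.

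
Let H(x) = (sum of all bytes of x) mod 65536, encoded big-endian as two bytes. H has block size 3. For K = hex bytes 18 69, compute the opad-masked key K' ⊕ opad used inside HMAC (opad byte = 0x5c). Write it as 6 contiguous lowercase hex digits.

Key hex bytes 18 69 is 2 bytes ≤ B = 3; zero-pad to 3 bytes: K' = 18 69 00.
XOR each byte with 0x5c: 18⊕5c=44, 69⊕5c=35, 00⊕5c=5c.

44355c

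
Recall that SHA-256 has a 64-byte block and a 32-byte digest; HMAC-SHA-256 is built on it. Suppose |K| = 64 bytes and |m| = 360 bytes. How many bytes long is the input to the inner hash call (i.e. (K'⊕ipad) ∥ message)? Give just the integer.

Key is 64 ≤ 64 bytes, zero-padded: |K'| = 64.
Inner input = (K'⊕ipad) ∥ m → 64 + 360 = 424 bytes.

424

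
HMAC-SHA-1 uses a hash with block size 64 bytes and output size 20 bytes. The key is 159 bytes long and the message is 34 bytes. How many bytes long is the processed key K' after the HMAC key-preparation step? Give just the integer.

64

Key is 159 > 64 bytes, so it is hashed to 20 bytes then zero-padded to 64: |K'| = 64.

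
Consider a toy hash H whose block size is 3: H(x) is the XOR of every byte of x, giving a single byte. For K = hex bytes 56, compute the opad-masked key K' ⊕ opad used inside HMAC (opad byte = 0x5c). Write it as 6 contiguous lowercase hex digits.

0a5c5c

Key hex bytes 56 is 1 byte ≤ B = 3; zero-pad to 3 bytes: K' = 56 00 00.
XOR each byte with 0x5c: 56⊕5c=0a, 00⊕5c=5c, 00⊕5c=5c.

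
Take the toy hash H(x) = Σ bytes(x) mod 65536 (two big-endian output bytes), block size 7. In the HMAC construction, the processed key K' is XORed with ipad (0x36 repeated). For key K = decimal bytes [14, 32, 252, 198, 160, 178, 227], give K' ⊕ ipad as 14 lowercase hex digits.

Key decimal bytes [14, 32, 252, 198, 160, 178, 227] = 0e 20 fc c6 a0 b2 e3 is exactly B = 7 bytes: K' = 0e 20 fc c6 a0 b2 e3.
XOR each byte with 0x36: 0e⊕36=38, 20⊕36=16, fc⊕36=ca, c6⊕36=f0, a0⊕36=96, b2⊕36=84, e3⊕36=d5.

3816caf09684d5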